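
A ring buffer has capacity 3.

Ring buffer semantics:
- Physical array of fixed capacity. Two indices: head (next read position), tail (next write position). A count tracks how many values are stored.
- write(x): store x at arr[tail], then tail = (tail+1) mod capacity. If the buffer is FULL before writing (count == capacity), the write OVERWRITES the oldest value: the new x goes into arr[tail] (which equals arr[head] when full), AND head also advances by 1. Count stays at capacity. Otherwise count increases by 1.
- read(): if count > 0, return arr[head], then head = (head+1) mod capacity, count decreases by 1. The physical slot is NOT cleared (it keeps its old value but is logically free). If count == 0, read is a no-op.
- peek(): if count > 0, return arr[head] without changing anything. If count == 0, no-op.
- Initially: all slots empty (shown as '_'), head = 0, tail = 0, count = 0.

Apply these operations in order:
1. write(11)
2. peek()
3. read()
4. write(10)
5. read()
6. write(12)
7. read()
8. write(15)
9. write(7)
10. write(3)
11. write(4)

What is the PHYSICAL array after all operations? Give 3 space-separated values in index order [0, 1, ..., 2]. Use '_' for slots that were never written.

After op 1 (write(11)): arr=[11 _ _] head=0 tail=1 count=1
After op 2 (peek()): arr=[11 _ _] head=0 tail=1 count=1
After op 3 (read()): arr=[11 _ _] head=1 tail=1 count=0
After op 4 (write(10)): arr=[11 10 _] head=1 tail=2 count=1
After op 5 (read()): arr=[11 10 _] head=2 tail=2 count=0
After op 6 (write(12)): arr=[11 10 12] head=2 tail=0 count=1
After op 7 (read()): arr=[11 10 12] head=0 tail=0 count=0
After op 8 (write(15)): arr=[15 10 12] head=0 tail=1 count=1
After op 9 (write(7)): arr=[15 7 12] head=0 tail=2 count=2
After op 10 (write(3)): arr=[15 7 3] head=0 tail=0 count=3
After op 11 (write(4)): arr=[4 7 3] head=1 tail=1 count=3

Answer: 4 7 3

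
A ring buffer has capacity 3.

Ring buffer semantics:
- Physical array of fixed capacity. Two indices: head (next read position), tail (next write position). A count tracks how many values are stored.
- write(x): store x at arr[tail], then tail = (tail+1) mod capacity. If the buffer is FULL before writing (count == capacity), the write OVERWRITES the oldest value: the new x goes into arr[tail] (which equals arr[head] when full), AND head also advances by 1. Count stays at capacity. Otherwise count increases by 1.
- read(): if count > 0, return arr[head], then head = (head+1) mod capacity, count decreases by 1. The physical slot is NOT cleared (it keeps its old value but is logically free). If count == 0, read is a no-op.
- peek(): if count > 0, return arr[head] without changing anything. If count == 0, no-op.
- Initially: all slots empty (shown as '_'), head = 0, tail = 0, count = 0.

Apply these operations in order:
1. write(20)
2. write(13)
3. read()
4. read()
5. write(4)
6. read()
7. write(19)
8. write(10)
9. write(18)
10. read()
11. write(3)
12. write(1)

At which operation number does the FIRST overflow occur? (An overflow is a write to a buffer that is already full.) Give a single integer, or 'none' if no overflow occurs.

After op 1 (write(20)): arr=[20 _ _] head=0 tail=1 count=1
After op 2 (write(13)): arr=[20 13 _] head=0 tail=2 count=2
After op 3 (read()): arr=[20 13 _] head=1 tail=2 count=1
After op 4 (read()): arr=[20 13 _] head=2 tail=2 count=0
After op 5 (write(4)): arr=[20 13 4] head=2 tail=0 count=1
After op 6 (read()): arr=[20 13 4] head=0 tail=0 count=0
After op 7 (write(19)): arr=[19 13 4] head=0 tail=1 count=1
After op 8 (write(10)): arr=[19 10 4] head=0 tail=2 count=2
After op 9 (write(18)): arr=[19 10 18] head=0 tail=0 count=3
After op 10 (read()): arr=[19 10 18] head=1 tail=0 count=2
After op 11 (write(3)): arr=[3 10 18] head=1 tail=1 count=3
After op 12 (write(1)): arr=[3 1 18] head=2 tail=2 count=3

Answer: 12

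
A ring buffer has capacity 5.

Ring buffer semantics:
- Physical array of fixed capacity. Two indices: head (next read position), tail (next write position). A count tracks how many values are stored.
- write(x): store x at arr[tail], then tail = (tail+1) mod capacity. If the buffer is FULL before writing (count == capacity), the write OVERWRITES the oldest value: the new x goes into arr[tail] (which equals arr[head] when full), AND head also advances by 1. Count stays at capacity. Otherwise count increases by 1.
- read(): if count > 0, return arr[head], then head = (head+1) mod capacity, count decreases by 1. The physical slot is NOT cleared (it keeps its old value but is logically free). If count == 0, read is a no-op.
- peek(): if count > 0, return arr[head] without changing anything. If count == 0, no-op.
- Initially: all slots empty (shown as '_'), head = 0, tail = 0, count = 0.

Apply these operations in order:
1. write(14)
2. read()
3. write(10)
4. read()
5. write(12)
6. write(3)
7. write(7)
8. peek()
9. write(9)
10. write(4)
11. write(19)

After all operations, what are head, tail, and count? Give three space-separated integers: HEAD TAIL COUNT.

Answer: 3 3 5

Derivation:
After op 1 (write(14)): arr=[14 _ _ _ _] head=0 tail=1 count=1
After op 2 (read()): arr=[14 _ _ _ _] head=1 tail=1 count=0
After op 3 (write(10)): arr=[14 10 _ _ _] head=1 tail=2 count=1
After op 4 (read()): arr=[14 10 _ _ _] head=2 tail=2 count=0
After op 5 (write(12)): arr=[14 10 12 _ _] head=2 tail=3 count=1
After op 6 (write(3)): arr=[14 10 12 3 _] head=2 tail=4 count=2
After op 7 (write(7)): arr=[14 10 12 3 7] head=2 tail=0 count=3
After op 8 (peek()): arr=[14 10 12 3 7] head=2 tail=0 count=3
After op 9 (write(9)): arr=[9 10 12 3 7] head=2 tail=1 count=4
After op 10 (write(4)): arr=[9 4 12 3 7] head=2 tail=2 count=5
After op 11 (write(19)): arr=[9 4 19 3 7] head=3 tail=3 count=5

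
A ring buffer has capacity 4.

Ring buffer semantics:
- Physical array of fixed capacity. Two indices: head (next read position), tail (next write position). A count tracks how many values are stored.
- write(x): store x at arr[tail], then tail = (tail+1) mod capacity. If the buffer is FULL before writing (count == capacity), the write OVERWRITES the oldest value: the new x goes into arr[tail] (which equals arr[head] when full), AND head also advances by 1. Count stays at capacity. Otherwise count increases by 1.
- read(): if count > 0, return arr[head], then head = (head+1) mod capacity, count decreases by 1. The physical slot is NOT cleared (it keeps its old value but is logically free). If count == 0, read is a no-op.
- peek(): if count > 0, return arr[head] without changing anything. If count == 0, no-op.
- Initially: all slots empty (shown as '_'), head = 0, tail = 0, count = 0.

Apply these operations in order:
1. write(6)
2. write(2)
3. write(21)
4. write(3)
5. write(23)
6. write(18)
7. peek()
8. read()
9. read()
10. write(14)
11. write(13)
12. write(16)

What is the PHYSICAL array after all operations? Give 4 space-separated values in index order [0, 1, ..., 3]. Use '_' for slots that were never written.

Answer: 16 18 14 13

Derivation:
After op 1 (write(6)): arr=[6 _ _ _] head=0 tail=1 count=1
After op 2 (write(2)): arr=[6 2 _ _] head=0 tail=2 count=2
After op 3 (write(21)): arr=[6 2 21 _] head=0 tail=3 count=3
After op 4 (write(3)): arr=[6 2 21 3] head=0 tail=0 count=4
After op 5 (write(23)): arr=[23 2 21 3] head=1 tail=1 count=4
After op 6 (write(18)): arr=[23 18 21 3] head=2 tail=2 count=4
After op 7 (peek()): arr=[23 18 21 3] head=2 tail=2 count=4
After op 8 (read()): arr=[23 18 21 3] head=3 tail=2 count=3
After op 9 (read()): arr=[23 18 21 3] head=0 tail=2 count=2
After op 10 (write(14)): arr=[23 18 14 3] head=0 tail=3 count=3
After op 11 (write(13)): arr=[23 18 14 13] head=0 tail=0 count=4
After op 12 (write(16)): arr=[16 18 14 13] head=1 tail=1 count=4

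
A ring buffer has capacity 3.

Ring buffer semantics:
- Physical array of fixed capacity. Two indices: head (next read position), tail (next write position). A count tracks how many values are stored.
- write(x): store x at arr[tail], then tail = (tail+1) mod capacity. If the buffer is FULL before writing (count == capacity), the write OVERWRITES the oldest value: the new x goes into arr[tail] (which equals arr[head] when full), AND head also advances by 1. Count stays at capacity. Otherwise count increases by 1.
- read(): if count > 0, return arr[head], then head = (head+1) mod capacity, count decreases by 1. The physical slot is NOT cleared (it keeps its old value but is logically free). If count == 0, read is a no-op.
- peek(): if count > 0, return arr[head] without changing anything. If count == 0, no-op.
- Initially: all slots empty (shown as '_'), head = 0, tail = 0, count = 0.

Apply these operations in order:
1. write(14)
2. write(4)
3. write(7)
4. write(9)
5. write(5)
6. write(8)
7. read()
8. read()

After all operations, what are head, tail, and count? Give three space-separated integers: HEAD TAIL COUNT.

After op 1 (write(14)): arr=[14 _ _] head=0 tail=1 count=1
After op 2 (write(4)): arr=[14 4 _] head=0 tail=2 count=2
After op 3 (write(7)): arr=[14 4 7] head=0 tail=0 count=3
After op 4 (write(9)): arr=[9 4 7] head=1 tail=1 count=3
After op 5 (write(5)): arr=[9 5 7] head=2 tail=2 count=3
After op 6 (write(8)): arr=[9 5 8] head=0 tail=0 count=3
After op 7 (read()): arr=[9 5 8] head=1 tail=0 count=2
After op 8 (read()): arr=[9 5 8] head=2 tail=0 count=1

Answer: 2 0 1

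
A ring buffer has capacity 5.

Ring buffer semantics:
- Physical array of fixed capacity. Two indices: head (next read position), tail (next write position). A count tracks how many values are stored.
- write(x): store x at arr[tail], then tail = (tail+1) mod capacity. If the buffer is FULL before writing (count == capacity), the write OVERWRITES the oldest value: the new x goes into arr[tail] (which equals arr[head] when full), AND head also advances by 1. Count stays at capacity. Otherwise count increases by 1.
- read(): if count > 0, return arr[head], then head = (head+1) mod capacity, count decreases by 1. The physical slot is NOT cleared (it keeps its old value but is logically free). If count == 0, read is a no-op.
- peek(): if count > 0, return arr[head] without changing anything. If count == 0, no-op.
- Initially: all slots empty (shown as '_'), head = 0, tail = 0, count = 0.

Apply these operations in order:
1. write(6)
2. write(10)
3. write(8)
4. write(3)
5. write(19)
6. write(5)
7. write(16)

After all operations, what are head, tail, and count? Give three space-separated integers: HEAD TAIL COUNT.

After op 1 (write(6)): arr=[6 _ _ _ _] head=0 tail=1 count=1
After op 2 (write(10)): arr=[6 10 _ _ _] head=0 tail=2 count=2
After op 3 (write(8)): arr=[6 10 8 _ _] head=0 tail=3 count=3
After op 4 (write(3)): arr=[6 10 8 3 _] head=0 tail=4 count=4
After op 5 (write(19)): arr=[6 10 8 3 19] head=0 tail=0 count=5
After op 6 (write(5)): arr=[5 10 8 3 19] head=1 tail=1 count=5
After op 7 (write(16)): arr=[5 16 8 3 19] head=2 tail=2 count=5

Answer: 2 2 5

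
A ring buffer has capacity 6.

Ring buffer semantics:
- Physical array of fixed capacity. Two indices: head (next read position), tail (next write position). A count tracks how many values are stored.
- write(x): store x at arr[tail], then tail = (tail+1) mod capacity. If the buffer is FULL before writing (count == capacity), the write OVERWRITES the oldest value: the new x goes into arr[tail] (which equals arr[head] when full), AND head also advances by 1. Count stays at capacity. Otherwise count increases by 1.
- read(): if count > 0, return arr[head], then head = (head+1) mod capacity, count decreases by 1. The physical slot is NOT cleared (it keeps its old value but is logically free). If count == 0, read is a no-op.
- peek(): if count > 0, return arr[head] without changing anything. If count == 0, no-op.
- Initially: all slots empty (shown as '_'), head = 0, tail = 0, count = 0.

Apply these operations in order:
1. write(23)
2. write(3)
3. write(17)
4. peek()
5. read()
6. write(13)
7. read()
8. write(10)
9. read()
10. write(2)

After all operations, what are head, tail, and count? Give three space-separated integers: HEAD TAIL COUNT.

Answer: 3 0 3

Derivation:
After op 1 (write(23)): arr=[23 _ _ _ _ _] head=0 tail=1 count=1
After op 2 (write(3)): arr=[23 3 _ _ _ _] head=0 tail=2 count=2
After op 3 (write(17)): arr=[23 3 17 _ _ _] head=0 tail=3 count=3
After op 4 (peek()): arr=[23 3 17 _ _ _] head=0 tail=3 count=3
After op 5 (read()): arr=[23 3 17 _ _ _] head=1 tail=3 count=2
After op 6 (write(13)): arr=[23 3 17 13 _ _] head=1 tail=4 count=3
After op 7 (read()): arr=[23 3 17 13 _ _] head=2 tail=4 count=2
After op 8 (write(10)): arr=[23 3 17 13 10 _] head=2 tail=5 count=3
After op 9 (read()): arr=[23 3 17 13 10 _] head=3 tail=5 count=2
After op 10 (write(2)): arr=[23 3 17 13 10 2] head=3 tail=0 count=3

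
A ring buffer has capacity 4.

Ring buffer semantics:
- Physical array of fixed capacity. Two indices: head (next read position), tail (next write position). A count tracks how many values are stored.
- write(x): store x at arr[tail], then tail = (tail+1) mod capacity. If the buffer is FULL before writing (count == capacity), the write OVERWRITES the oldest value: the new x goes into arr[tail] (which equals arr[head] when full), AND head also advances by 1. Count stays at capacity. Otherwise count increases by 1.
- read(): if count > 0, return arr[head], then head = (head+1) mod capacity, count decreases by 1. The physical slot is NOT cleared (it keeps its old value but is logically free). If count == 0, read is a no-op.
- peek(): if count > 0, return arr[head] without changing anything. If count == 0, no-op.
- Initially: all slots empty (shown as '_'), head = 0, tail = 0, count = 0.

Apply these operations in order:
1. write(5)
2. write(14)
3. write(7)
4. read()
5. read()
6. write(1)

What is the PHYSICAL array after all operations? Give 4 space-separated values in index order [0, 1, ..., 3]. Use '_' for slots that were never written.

Answer: 5 14 7 1

Derivation:
After op 1 (write(5)): arr=[5 _ _ _] head=0 tail=1 count=1
After op 2 (write(14)): arr=[5 14 _ _] head=0 tail=2 count=2
After op 3 (write(7)): arr=[5 14 7 _] head=0 tail=3 count=3
After op 4 (read()): arr=[5 14 7 _] head=1 tail=3 count=2
After op 5 (read()): arr=[5 14 7 _] head=2 tail=3 count=1
After op 6 (write(1)): arr=[5 14 7 1] head=2 tail=0 count=2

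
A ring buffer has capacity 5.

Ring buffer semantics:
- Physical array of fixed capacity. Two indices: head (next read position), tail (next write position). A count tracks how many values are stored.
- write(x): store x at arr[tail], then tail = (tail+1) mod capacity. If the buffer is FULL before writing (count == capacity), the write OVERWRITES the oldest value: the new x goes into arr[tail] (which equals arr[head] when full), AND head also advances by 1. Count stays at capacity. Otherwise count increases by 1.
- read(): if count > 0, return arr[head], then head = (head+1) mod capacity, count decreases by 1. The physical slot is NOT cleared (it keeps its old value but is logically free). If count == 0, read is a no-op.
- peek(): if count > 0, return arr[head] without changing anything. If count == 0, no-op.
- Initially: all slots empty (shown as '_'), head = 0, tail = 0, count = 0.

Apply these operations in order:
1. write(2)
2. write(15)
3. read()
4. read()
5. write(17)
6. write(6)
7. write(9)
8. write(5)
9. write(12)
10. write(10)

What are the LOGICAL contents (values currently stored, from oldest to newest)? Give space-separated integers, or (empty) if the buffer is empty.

After op 1 (write(2)): arr=[2 _ _ _ _] head=0 tail=1 count=1
After op 2 (write(15)): arr=[2 15 _ _ _] head=0 tail=2 count=2
After op 3 (read()): arr=[2 15 _ _ _] head=1 tail=2 count=1
After op 4 (read()): arr=[2 15 _ _ _] head=2 tail=2 count=0
After op 5 (write(17)): arr=[2 15 17 _ _] head=2 tail=3 count=1
After op 6 (write(6)): arr=[2 15 17 6 _] head=2 tail=4 count=2
After op 7 (write(9)): arr=[2 15 17 6 9] head=2 tail=0 count=3
After op 8 (write(5)): arr=[5 15 17 6 9] head=2 tail=1 count=4
After op 9 (write(12)): arr=[5 12 17 6 9] head=2 tail=2 count=5
After op 10 (write(10)): arr=[5 12 10 6 9] head=3 tail=3 count=5

Answer: 6 9 5 12 10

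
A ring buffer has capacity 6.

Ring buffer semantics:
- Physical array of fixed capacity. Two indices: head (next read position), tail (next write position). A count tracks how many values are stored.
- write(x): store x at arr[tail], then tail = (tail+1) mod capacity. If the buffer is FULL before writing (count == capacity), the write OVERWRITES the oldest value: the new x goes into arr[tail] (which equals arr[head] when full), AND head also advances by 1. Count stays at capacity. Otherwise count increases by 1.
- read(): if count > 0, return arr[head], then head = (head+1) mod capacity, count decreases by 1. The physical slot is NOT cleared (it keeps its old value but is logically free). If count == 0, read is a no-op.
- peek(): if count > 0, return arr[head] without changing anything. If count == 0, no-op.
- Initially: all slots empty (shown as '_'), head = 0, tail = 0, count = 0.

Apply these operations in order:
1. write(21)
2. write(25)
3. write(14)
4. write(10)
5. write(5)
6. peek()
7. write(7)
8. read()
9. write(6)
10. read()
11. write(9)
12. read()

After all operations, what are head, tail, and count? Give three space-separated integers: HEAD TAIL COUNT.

After op 1 (write(21)): arr=[21 _ _ _ _ _] head=0 tail=1 count=1
After op 2 (write(25)): arr=[21 25 _ _ _ _] head=0 tail=2 count=2
After op 3 (write(14)): arr=[21 25 14 _ _ _] head=0 tail=3 count=3
After op 4 (write(10)): arr=[21 25 14 10 _ _] head=0 tail=4 count=4
After op 5 (write(5)): arr=[21 25 14 10 5 _] head=0 tail=5 count=5
After op 6 (peek()): arr=[21 25 14 10 5 _] head=0 tail=5 count=5
After op 7 (write(7)): arr=[21 25 14 10 5 7] head=0 tail=0 count=6
After op 8 (read()): arr=[21 25 14 10 5 7] head=1 tail=0 count=5
After op 9 (write(6)): arr=[6 25 14 10 5 7] head=1 tail=1 count=6
After op 10 (read()): arr=[6 25 14 10 5 7] head=2 tail=1 count=5
After op 11 (write(9)): arr=[6 9 14 10 5 7] head=2 tail=2 count=6
After op 12 (read()): arr=[6 9 14 10 5 7] head=3 tail=2 count=5

Answer: 3 2 5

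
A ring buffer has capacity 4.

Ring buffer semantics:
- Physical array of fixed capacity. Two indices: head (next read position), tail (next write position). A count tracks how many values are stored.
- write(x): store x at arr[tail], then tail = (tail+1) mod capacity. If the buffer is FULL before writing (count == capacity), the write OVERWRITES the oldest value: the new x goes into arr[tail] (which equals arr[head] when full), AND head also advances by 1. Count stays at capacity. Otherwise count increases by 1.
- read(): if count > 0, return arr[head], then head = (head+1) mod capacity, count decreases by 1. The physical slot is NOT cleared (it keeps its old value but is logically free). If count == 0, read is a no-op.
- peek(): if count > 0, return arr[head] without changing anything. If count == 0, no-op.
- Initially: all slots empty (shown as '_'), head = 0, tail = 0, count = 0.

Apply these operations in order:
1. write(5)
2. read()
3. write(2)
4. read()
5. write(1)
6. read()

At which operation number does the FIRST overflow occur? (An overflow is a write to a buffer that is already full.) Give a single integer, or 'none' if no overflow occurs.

After op 1 (write(5)): arr=[5 _ _ _] head=0 tail=1 count=1
After op 2 (read()): arr=[5 _ _ _] head=1 tail=1 count=0
After op 3 (write(2)): arr=[5 2 _ _] head=1 tail=2 count=1
After op 4 (read()): arr=[5 2 _ _] head=2 tail=2 count=0
After op 5 (write(1)): arr=[5 2 1 _] head=2 tail=3 count=1
After op 6 (read()): arr=[5 2 1 _] head=3 tail=3 count=0

Answer: none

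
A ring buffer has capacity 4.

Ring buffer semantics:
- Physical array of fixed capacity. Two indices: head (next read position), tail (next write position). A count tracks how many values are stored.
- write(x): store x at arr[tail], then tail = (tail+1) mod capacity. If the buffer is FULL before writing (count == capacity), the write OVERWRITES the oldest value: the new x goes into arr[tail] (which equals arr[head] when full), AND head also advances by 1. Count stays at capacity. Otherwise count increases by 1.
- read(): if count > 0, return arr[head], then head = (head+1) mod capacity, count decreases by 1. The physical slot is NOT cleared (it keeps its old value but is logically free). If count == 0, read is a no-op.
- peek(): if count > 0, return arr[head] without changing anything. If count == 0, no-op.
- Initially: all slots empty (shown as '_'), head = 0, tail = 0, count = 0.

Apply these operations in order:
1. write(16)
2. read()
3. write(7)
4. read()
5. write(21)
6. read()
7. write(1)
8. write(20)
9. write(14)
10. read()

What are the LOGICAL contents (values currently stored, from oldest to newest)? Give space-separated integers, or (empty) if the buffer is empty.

Answer: 20 14

Derivation:
After op 1 (write(16)): arr=[16 _ _ _] head=0 tail=1 count=1
After op 2 (read()): arr=[16 _ _ _] head=1 tail=1 count=0
After op 3 (write(7)): arr=[16 7 _ _] head=1 tail=2 count=1
After op 4 (read()): arr=[16 7 _ _] head=2 tail=2 count=0
After op 5 (write(21)): arr=[16 7 21 _] head=2 tail=3 count=1
After op 6 (read()): arr=[16 7 21 _] head=3 tail=3 count=0
After op 7 (write(1)): arr=[16 7 21 1] head=3 tail=0 count=1
After op 8 (write(20)): arr=[20 7 21 1] head=3 tail=1 count=2
After op 9 (write(14)): arr=[20 14 21 1] head=3 tail=2 count=3
After op 10 (read()): arr=[20 14 21 1] head=0 tail=2 count=2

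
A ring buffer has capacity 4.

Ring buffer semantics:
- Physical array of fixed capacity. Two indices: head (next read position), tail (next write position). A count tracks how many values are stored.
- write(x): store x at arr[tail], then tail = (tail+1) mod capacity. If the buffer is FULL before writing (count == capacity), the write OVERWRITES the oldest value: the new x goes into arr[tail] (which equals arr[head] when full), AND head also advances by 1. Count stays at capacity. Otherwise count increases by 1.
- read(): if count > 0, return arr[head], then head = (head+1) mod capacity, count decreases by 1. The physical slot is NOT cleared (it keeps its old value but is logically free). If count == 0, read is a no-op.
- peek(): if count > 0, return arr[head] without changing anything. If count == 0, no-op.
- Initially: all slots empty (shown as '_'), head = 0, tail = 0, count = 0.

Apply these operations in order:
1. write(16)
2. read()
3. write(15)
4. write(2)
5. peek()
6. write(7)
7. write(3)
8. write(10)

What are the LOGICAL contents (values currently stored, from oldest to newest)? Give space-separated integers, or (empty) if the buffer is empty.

Answer: 2 7 3 10

Derivation:
After op 1 (write(16)): arr=[16 _ _ _] head=0 tail=1 count=1
After op 2 (read()): arr=[16 _ _ _] head=1 tail=1 count=0
After op 3 (write(15)): arr=[16 15 _ _] head=1 tail=2 count=1
After op 4 (write(2)): arr=[16 15 2 _] head=1 tail=3 count=2
After op 5 (peek()): arr=[16 15 2 _] head=1 tail=3 count=2
After op 6 (write(7)): arr=[16 15 2 7] head=1 tail=0 count=3
After op 7 (write(3)): arr=[3 15 2 7] head=1 tail=1 count=4
After op 8 (write(10)): arr=[3 10 2 7] head=2 tail=2 count=4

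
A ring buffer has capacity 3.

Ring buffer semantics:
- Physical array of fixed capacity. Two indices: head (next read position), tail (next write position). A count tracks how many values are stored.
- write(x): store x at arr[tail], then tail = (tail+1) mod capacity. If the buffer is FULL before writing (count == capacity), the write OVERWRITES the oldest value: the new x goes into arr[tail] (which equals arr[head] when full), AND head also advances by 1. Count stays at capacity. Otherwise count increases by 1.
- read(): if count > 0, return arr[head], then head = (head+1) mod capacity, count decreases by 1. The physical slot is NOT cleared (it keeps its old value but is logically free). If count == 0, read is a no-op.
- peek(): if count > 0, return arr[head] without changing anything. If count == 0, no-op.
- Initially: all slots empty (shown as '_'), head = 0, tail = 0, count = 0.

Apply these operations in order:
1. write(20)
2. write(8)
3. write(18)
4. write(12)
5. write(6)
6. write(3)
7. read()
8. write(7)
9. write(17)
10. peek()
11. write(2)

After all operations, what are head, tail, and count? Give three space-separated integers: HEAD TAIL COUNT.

Answer: 0 0 3

Derivation:
After op 1 (write(20)): arr=[20 _ _] head=0 tail=1 count=1
After op 2 (write(8)): arr=[20 8 _] head=0 tail=2 count=2
After op 3 (write(18)): arr=[20 8 18] head=0 tail=0 count=3
After op 4 (write(12)): arr=[12 8 18] head=1 tail=1 count=3
After op 5 (write(6)): arr=[12 6 18] head=2 tail=2 count=3
After op 6 (write(3)): arr=[12 6 3] head=0 tail=0 count=3
After op 7 (read()): arr=[12 6 3] head=1 tail=0 count=2
After op 8 (write(7)): arr=[7 6 3] head=1 tail=1 count=3
After op 9 (write(17)): arr=[7 17 3] head=2 tail=2 count=3
After op 10 (peek()): arr=[7 17 3] head=2 tail=2 count=3
After op 11 (write(2)): arr=[7 17 2] head=0 tail=0 count=3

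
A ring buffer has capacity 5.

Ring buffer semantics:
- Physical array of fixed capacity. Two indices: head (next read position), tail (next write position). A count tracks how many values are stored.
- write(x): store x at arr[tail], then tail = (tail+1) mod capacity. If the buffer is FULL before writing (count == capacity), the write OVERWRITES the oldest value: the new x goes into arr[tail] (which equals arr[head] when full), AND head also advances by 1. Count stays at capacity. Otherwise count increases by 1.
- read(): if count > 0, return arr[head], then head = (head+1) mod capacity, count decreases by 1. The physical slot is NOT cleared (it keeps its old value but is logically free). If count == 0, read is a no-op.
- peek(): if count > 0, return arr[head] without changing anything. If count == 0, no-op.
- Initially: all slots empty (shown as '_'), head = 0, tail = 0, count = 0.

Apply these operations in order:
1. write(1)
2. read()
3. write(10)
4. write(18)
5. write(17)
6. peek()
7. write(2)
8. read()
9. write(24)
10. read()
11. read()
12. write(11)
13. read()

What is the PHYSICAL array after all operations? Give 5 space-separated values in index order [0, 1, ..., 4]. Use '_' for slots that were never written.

Answer: 24 11 18 17 2

Derivation:
After op 1 (write(1)): arr=[1 _ _ _ _] head=0 tail=1 count=1
After op 2 (read()): arr=[1 _ _ _ _] head=1 tail=1 count=0
After op 3 (write(10)): arr=[1 10 _ _ _] head=1 tail=2 count=1
After op 4 (write(18)): arr=[1 10 18 _ _] head=1 tail=3 count=2
After op 5 (write(17)): arr=[1 10 18 17 _] head=1 tail=4 count=3
After op 6 (peek()): arr=[1 10 18 17 _] head=1 tail=4 count=3
After op 7 (write(2)): arr=[1 10 18 17 2] head=1 tail=0 count=4
After op 8 (read()): arr=[1 10 18 17 2] head=2 tail=0 count=3
After op 9 (write(24)): arr=[24 10 18 17 2] head=2 tail=1 count=4
After op 10 (read()): arr=[24 10 18 17 2] head=3 tail=1 count=3
After op 11 (read()): arr=[24 10 18 17 2] head=4 tail=1 count=2
After op 12 (write(11)): arr=[24 11 18 17 2] head=4 tail=2 count=3
After op 13 (read()): arr=[24 11 18 17 2] head=0 tail=2 count=2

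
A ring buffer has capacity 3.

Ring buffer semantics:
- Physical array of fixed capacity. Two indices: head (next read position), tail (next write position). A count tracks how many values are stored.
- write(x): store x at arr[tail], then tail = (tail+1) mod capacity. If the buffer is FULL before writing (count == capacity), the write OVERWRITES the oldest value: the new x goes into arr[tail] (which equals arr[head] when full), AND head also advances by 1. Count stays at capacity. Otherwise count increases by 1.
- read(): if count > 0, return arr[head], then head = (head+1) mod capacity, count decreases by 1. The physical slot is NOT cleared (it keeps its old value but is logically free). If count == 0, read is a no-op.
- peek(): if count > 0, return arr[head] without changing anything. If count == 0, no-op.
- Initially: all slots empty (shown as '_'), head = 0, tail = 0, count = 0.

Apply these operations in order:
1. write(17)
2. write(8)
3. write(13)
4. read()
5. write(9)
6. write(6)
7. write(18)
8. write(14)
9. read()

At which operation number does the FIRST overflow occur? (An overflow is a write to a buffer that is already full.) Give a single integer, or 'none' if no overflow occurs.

Answer: 6

Derivation:
After op 1 (write(17)): arr=[17 _ _] head=0 tail=1 count=1
After op 2 (write(8)): arr=[17 8 _] head=0 tail=2 count=2
After op 3 (write(13)): arr=[17 8 13] head=0 tail=0 count=3
After op 4 (read()): arr=[17 8 13] head=1 tail=0 count=2
After op 5 (write(9)): arr=[9 8 13] head=1 tail=1 count=3
After op 6 (write(6)): arr=[9 6 13] head=2 tail=2 count=3
After op 7 (write(18)): arr=[9 6 18] head=0 tail=0 count=3
After op 8 (write(14)): arr=[14 6 18] head=1 tail=1 count=3
After op 9 (read()): arr=[14 6 18] head=2 tail=1 count=2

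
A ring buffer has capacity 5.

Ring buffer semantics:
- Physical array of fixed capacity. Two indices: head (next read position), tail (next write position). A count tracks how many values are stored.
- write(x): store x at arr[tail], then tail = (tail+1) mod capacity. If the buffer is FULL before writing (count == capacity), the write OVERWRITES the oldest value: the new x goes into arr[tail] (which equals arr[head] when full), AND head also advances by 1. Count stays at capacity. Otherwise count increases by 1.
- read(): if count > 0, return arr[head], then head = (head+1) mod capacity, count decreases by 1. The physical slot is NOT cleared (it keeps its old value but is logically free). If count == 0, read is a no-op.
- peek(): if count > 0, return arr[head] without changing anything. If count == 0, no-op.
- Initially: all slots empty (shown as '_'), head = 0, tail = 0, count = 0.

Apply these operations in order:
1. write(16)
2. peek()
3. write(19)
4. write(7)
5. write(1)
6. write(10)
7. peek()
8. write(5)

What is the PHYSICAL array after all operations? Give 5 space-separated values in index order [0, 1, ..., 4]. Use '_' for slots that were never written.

After op 1 (write(16)): arr=[16 _ _ _ _] head=0 tail=1 count=1
After op 2 (peek()): arr=[16 _ _ _ _] head=0 tail=1 count=1
After op 3 (write(19)): arr=[16 19 _ _ _] head=0 tail=2 count=2
After op 4 (write(7)): arr=[16 19 7 _ _] head=0 tail=3 count=3
After op 5 (write(1)): arr=[16 19 7 1 _] head=0 tail=4 count=4
After op 6 (write(10)): arr=[16 19 7 1 10] head=0 tail=0 count=5
After op 7 (peek()): arr=[16 19 7 1 10] head=0 tail=0 count=5
After op 8 (write(5)): arr=[5 19 7 1 10] head=1 tail=1 count=5

Answer: 5 19 7 1 10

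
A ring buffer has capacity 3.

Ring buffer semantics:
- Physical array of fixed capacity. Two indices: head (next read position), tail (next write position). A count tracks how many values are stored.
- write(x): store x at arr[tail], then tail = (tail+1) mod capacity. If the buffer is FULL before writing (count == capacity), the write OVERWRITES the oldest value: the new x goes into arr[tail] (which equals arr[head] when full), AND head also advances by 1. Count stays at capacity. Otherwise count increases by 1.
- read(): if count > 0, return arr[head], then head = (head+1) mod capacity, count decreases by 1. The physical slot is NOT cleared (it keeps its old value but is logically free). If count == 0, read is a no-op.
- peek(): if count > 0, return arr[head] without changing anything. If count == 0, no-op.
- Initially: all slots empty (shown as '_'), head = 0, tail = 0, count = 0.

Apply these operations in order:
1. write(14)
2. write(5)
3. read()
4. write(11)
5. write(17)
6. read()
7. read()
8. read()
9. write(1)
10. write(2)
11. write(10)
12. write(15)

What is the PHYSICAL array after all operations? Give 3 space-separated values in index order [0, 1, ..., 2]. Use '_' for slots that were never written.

After op 1 (write(14)): arr=[14 _ _] head=0 tail=1 count=1
After op 2 (write(5)): arr=[14 5 _] head=0 tail=2 count=2
After op 3 (read()): arr=[14 5 _] head=1 tail=2 count=1
After op 4 (write(11)): arr=[14 5 11] head=1 tail=0 count=2
After op 5 (write(17)): arr=[17 5 11] head=1 tail=1 count=3
After op 6 (read()): arr=[17 5 11] head=2 tail=1 count=2
After op 7 (read()): arr=[17 5 11] head=0 tail=1 count=1
After op 8 (read()): arr=[17 5 11] head=1 tail=1 count=0
After op 9 (write(1)): arr=[17 1 11] head=1 tail=2 count=1
After op 10 (write(2)): arr=[17 1 2] head=1 tail=0 count=2
After op 11 (write(10)): arr=[10 1 2] head=1 tail=1 count=3
After op 12 (write(15)): arr=[10 15 2] head=2 tail=2 count=3

Answer: 10 15 2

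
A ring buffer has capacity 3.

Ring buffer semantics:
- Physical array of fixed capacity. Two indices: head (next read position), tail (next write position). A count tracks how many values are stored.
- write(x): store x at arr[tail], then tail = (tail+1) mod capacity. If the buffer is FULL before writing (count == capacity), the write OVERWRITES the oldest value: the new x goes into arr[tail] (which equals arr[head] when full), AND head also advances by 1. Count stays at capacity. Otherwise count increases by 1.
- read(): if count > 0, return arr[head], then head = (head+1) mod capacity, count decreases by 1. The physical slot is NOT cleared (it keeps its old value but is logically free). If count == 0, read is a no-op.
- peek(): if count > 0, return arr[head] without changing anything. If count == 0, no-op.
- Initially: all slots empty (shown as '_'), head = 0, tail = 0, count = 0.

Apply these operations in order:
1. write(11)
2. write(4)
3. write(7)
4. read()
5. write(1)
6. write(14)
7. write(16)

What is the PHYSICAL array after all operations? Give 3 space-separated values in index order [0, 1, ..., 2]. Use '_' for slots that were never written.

Answer: 1 14 16

Derivation:
After op 1 (write(11)): arr=[11 _ _] head=0 tail=1 count=1
After op 2 (write(4)): arr=[11 4 _] head=0 tail=2 count=2
After op 3 (write(7)): arr=[11 4 7] head=0 tail=0 count=3
After op 4 (read()): arr=[11 4 7] head=1 tail=0 count=2
After op 5 (write(1)): arr=[1 4 7] head=1 tail=1 count=3
After op 6 (write(14)): arr=[1 14 7] head=2 tail=2 count=3
After op 7 (write(16)): arr=[1 14 16] head=0 tail=0 count=3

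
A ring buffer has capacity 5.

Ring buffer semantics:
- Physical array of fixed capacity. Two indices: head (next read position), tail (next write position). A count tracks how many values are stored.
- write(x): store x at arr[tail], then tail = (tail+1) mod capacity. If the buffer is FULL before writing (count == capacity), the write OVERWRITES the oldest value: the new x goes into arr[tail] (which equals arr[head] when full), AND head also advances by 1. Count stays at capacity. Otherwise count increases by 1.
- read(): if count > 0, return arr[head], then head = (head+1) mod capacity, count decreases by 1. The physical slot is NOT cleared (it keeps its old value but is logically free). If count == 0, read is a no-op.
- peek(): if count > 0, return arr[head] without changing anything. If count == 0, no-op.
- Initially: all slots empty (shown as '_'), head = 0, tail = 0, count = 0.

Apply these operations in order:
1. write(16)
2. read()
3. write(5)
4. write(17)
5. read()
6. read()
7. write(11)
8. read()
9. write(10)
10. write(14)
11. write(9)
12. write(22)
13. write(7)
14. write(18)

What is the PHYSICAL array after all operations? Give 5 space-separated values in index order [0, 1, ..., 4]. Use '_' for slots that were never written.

Answer: 14 9 22 7 18

Derivation:
After op 1 (write(16)): arr=[16 _ _ _ _] head=0 tail=1 count=1
After op 2 (read()): arr=[16 _ _ _ _] head=1 tail=1 count=0
After op 3 (write(5)): arr=[16 5 _ _ _] head=1 tail=2 count=1
After op 4 (write(17)): arr=[16 5 17 _ _] head=1 tail=3 count=2
After op 5 (read()): arr=[16 5 17 _ _] head=2 tail=3 count=1
After op 6 (read()): arr=[16 5 17 _ _] head=3 tail=3 count=0
After op 7 (write(11)): arr=[16 5 17 11 _] head=3 tail=4 count=1
After op 8 (read()): arr=[16 5 17 11 _] head=4 tail=4 count=0
After op 9 (write(10)): arr=[16 5 17 11 10] head=4 tail=0 count=1
After op 10 (write(14)): arr=[14 5 17 11 10] head=4 tail=1 count=2
After op 11 (write(9)): arr=[14 9 17 11 10] head=4 tail=2 count=3
After op 12 (write(22)): arr=[14 9 22 11 10] head=4 tail=3 count=4
After op 13 (write(7)): arr=[14 9 22 7 10] head=4 tail=4 count=5
After op 14 (write(18)): arr=[14 9 22 7 18] head=0 tail=0 count=5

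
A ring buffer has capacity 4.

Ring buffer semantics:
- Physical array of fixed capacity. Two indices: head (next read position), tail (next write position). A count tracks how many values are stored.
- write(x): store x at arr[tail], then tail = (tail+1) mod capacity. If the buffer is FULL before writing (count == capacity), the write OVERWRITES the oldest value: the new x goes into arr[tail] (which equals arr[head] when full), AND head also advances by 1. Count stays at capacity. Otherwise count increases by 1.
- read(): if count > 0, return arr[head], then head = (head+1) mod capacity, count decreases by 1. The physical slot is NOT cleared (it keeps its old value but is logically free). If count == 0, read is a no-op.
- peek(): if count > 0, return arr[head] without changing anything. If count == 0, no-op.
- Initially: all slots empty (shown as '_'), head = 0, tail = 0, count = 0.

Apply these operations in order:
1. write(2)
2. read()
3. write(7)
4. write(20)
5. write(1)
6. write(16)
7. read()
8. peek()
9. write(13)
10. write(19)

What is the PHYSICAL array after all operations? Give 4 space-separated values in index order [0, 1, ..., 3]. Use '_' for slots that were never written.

After op 1 (write(2)): arr=[2 _ _ _] head=0 tail=1 count=1
After op 2 (read()): arr=[2 _ _ _] head=1 tail=1 count=0
After op 3 (write(7)): arr=[2 7 _ _] head=1 tail=2 count=1
After op 4 (write(20)): arr=[2 7 20 _] head=1 tail=3 count=2
After op 5 (write(1)): arr=[2 7 20 1] head=1 tail=0 count=3
After op 6 (write(16)): arr=[16 7 20 1] head=1 tail=1 count=4
After op 7 (read()): arr=[16 7 20 1] head=2 tail=1 count=3
After op 8 (peek()): arr=[16 7 20 1] head=2 tail=1 count=3
After op 9 (write(13)): arr=[16 13 20 1] head=2 tail=2 count=4
After op 10 (write(19)): arr=[16 13 19 1] head=3 tail=3 count=4

Answer: 16 13 19 1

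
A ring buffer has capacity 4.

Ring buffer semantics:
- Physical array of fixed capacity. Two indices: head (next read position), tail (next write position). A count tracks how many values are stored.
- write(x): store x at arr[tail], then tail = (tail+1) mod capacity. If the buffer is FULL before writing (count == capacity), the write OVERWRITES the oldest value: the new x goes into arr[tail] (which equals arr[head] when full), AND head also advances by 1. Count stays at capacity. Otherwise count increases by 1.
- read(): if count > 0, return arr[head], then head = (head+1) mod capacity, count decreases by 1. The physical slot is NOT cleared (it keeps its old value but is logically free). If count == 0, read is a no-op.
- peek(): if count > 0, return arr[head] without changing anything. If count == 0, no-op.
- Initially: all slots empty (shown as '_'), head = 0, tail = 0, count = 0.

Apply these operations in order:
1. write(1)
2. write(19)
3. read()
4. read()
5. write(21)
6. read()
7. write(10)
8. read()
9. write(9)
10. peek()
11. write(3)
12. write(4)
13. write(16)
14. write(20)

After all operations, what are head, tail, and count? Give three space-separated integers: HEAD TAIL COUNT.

Answer: 1 1 4

Derivation:
After op 1 (write(1)): arr=[1 _ _ _] head=0 tail=1 count=1
After op 2 (write(19)): arr=[1 19 _ _] head=0 tail=2 count=2
After op 3 (read()): arr=[1 19 _ _] head=1 tail=2 count=1
After op 4 (read()): arr=[1 19 _ _] head=2 tail=2 count=0
After op 5 (write(21)): arr=[1 19 21 _] head=2 tail=3 count=1
After op 6 (read()): arr=[1 19 21 _] head=3 tail=3 count=0
After op 7 (write(10)): arr=[1 19 21 10] head=3 tail=0 count=1
After op 8 (read()): arr=[1 19 21 10] head=0 tail=0 count=0
After op 9 (write(9)): arr=[9 19 21 10] head=0 tail=1 count=1
After op 10 (peek()): arr=[9 19 21 10] head=0 tail=1 count=1
After op 11 (write(3)): arr=[9 3 21 10] head=0 tail=2 count=2
After op 12 (write(4)): arr=[9 3 4 10] head=0 tail=3 count=3
After op 13 (write(16)): arr=[9 3 4 16] head=0 tail=0 count=4
After op 14 (write(20)): arr=[20 3 4 16] head=1 tail=1 count=4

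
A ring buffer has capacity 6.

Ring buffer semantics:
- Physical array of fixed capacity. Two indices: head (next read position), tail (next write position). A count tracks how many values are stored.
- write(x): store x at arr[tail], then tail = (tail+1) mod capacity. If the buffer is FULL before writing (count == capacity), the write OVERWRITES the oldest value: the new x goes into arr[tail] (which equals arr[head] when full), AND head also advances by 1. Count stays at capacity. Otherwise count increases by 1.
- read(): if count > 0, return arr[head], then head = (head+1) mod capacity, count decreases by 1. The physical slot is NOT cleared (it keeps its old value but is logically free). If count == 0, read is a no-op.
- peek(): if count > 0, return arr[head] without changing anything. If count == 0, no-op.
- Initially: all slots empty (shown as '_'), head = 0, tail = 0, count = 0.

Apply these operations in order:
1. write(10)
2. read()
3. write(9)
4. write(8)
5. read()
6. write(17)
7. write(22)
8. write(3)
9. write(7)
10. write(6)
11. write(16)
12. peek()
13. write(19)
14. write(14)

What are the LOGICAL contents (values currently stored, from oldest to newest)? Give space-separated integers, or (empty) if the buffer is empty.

Answer: 3 7 6 16 19 14

Derivation:
After op 1 (write(10)): arr=[10 _ _ _ _ _] head=0 tail=1 count=1
After op 2 (read()): arr=[10 _ _ _ _ _] head=1 tail=1 count=0
After op 3 (write(9)): arr=[10 9 _ _ _ _] head=1 tail=2 count=1
After op 4 (write(8)): arr=[10 9 8 _ _ _] head=1 tail=3 count=2
After op 5 (read()): arr=[10 9 8 _ _ _] head=2 tail=3 count=1
After op 6 (write(17)): arr=[10 9 8 17 _ _] head=2 tail=4 count=2
After op 7 (write(22)): arr=[10 9 8 17 22 _] head=2 tail=5 count=3
After op 8 (write(3)): arr=[10 9 8 17 22 3] head=2 tail=0 count=4
After op 9 (write(7)): arr=[7 9 8 17 22 3] head=2 tail=1 count=5
After op 10 (write(6)): arr=[7 6 8 17 22 3] head=2 tail=2 count=6
After op 11 (write(16)): arr=[7 6 16 17 22 3] head=3 tail=3 count=6
After op 12 (peek()): arr=[7 6 16 17 22 3] head=3 tail=3 count=6
After op 13 (write(19)): arr=[7 6 16 19 22 3] head=4 tail=4 count=6
After op 14 (write(14)): arr=[7 6 16 19 14 3] head=5 tail=5 count=6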